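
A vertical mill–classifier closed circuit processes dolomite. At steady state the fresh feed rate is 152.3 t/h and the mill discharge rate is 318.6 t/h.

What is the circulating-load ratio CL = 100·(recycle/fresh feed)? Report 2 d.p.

CL = 109.19 %

Mill node: discharge = fresh + recycle.
R = M − F = 318.6 − 152.3 = 166.3 t/h
CL = 100·R/F = 100·166.3/152.3 = 109.19 %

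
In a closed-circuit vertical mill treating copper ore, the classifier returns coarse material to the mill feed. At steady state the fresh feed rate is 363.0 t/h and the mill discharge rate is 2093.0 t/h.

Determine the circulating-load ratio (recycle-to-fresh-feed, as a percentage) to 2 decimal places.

Steady state: M = F + R.
R = M − F = 2093.0 − 363.0 = 1730.0 t/h
CL = 100·R/F = 100·1730.0/363.0 = 476.58 %

CL = 476.58 %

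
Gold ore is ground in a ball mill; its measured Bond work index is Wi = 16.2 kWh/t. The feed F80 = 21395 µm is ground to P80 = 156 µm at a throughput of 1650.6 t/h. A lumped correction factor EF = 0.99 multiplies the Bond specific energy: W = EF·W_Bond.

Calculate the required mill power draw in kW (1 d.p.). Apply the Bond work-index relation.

W = 10 Wi (1/√P80 − 1/√F80)  [Bond]
W = 10·16.2·(1/√156 − 1/√21395) = 10·16.2·(0.073227) = 11.8628 kWh/t
W_actual = 0.99 × 11.8628 = 11.7442 kWh/t
Power = W × throughput = 11.7442 kWh/t × 1650.6 t/h = 19385.0 kW

P = 19385.0 kW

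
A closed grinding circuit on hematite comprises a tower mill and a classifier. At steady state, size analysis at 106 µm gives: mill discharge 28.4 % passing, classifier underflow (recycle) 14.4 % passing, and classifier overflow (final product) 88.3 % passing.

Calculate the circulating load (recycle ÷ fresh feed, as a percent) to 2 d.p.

CL = 427.86 %

Mass balance on the −106 µm fraction:
(1+r)d = ru + o → r = (o−d)/(d−u)
r = (88.3 − 28.4)/(28.4 − 14.4) = 59.9/14.0 = 4.2786
CL = 100·r = 427.86 %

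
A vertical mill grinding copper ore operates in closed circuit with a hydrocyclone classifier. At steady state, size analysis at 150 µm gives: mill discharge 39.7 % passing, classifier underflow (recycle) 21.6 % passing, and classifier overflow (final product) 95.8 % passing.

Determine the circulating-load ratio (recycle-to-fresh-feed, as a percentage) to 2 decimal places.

Mass balance on the −150 µm fraction:
d + r·d = r·u + o → r(d−u) = o−d
r = (95.8 − 39.7)/(39.7 − 21.6) = 56.1/18.1 = 3.0994
CL = 100·r = 309.94 %

CL = 309.94 %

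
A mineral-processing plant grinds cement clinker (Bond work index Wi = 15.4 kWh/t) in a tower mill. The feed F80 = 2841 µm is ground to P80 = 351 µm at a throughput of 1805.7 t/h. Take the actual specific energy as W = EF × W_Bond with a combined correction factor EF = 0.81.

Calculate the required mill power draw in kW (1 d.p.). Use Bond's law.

P = 7796.7 kW

W = 10·Wi·(P80^(-½) − F80^(-½))
W = 10·15.4·(1/√351 − 1/√2841) = 10·15.4·(0.034615) = 5.3307 kWh/t
Corrected W = EF·W_Bond = 0.81·5.3307 = 4.3178 kWh/t
Power = W × throughput = 4.3178 kWh/t × 1805.7 t/h = 7796.7 kW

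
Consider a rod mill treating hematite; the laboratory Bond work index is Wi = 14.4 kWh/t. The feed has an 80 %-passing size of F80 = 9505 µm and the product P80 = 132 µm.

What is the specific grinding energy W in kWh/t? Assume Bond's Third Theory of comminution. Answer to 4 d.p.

W = 11.0566 kWh/t

W = 10·Wi·[P80^(−½) − F80^(−½)]
1/√132 = 0.087039;  1/√9505 = 0.010257
W = 10·14.4·(0.087039 − 0.010257) = 11.0566 kWh/t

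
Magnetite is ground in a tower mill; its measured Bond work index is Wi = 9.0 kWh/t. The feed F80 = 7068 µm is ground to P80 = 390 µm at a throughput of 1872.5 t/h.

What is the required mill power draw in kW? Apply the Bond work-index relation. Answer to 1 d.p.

P = 6529.0 kW

W_Bond = 10·Wi·(1/√P₈₀ − 1/√F₈₀)
W = 10·9.0·(1/√390 − 1/√7068) = 10·9.0·(0.038742) = 3.4868 kWh/t
P_mill = W·ṁ = 3.4868·1872.5 = 6529.0 kW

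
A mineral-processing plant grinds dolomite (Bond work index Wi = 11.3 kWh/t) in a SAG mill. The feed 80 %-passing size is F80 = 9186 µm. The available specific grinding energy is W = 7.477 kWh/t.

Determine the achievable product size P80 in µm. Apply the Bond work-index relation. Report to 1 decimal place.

P80 = 170.4 µm

W = 10 Wi (1/√P80 − 1/√F80)  [Bond]
1/√P80 = 1/√F80 + W/(10·Wi)
  = 7.4770/(10·11.3) + 1/√9186 = 0.066168 + 0.010434 = 0.076602
P80 = (1/0.076602)² = 13.0545² = 170.42 µm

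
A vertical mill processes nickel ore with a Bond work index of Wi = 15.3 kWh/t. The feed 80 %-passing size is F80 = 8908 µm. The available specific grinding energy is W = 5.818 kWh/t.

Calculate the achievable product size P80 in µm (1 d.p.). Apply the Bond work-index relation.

P80 = 423.0 µm

W = 10 Wi (1/√P80 − 1/√F80)  [Bond]
1/√P80 = 1/√F80 + W/(10·Wi)
  = 5.8180/(10·15.3) + 1/√8908 = 0.038026 + 0.010595 = 0.048621
P80 = (1/0.048621)² = 20.5671² = 423.01 µm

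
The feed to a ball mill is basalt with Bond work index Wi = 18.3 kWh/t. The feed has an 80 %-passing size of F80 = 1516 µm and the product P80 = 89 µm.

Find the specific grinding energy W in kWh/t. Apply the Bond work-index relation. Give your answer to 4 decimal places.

W = 14.6979 kWh/t

Bond: W = 10·Wi·(1/√P80 − 1/√F80)
1/√89 = 0.106000;  1/√1516 = 0.025683
W = 10·18.3·(0.106000 − 0.025683) = 14.6979 kWh/t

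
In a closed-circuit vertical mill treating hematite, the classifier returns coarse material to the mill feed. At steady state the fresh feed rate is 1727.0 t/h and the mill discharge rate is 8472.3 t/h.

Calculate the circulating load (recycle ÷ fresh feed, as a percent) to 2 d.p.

CL = 390.58 %

Steady state: M = F + R.
R = M − F = 8472.3 − 1727.0 = 6745.3 t/h
CL = 100·R/F = 100·6745.3/1727.0 = 390.58 %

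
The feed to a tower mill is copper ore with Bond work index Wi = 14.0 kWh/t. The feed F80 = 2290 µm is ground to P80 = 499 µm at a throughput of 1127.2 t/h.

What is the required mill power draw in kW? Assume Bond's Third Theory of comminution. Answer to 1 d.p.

P = 3766.8 kW

W = 10 Wi (P80^-0.5 − F80^-0.5)
W = 10·14.0·(1/√499 − 1/√2290) = 10·14.0·(0.023869) = 3.3417 kWh/t
P_mill = W·ṁ = 3.3417·1127.2 = 3766.8 kW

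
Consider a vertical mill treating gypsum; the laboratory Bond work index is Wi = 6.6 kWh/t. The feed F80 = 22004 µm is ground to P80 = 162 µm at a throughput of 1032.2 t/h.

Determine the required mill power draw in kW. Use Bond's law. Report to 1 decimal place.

P = 4893.2 kW

Bond: W = 10·Wi·(1/√P80 − 1/√F80)
W = 10·6.6·(1/√162 − 1/√22004) = 10·6.6·(0.071826) = 4.7405 kWh/t
P_mill = W·ṁ = 4.7405·1032.2 = 4893.2 kW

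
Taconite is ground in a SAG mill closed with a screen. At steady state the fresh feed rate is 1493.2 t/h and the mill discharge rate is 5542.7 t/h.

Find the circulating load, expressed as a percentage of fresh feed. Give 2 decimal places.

CL = 271.20 %

Mill node: discharge = fresh + recycle.
R = M − F = 5542.7 − 1493.2 = 4049.5 t/h
CL = 100·R/F = 100·4049.5/1493.2 = 271.20 %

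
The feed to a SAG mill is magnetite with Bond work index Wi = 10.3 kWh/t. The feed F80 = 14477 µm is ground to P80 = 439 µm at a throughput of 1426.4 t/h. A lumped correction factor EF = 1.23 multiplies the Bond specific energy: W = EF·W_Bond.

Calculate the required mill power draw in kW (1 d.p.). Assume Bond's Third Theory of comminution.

W = 10·Wi·[P80^(−½) − F80^(−½)]
W = 10·10.3·(1/√439 − 1/√14477) = 10·10.3·(0.039416) = 4.0599 kWh/t
Corrected W = EF·W_Bond = 1.23·4.0599 = 4.9936 kWh/t
P_mill = W·ṁ = 4.9936·1426.4 = 7122.9 kW

P = 7122.9 kW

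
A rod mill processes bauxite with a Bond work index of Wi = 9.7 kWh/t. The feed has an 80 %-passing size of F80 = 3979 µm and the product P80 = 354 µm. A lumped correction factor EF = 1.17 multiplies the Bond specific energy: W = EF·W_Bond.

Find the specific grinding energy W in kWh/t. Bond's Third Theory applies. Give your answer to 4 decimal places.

W = 4.2328 kWh/t

W_Bond = 10·Wi·(1/√P₈₀ − 1/√F₈₀)
1/√354 = 0.053149;  1/√3979 = 0.015853
W = 10·9.7·(0.053149 − 0.015853) = 3.6177 kWh/t
With EF = 1.17: W = 3.6177·1.17 = 4.2328 kWh/t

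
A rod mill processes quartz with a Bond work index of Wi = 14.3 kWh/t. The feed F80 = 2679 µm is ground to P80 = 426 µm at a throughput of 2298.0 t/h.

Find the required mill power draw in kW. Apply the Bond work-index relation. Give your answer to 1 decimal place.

P = 9572.5 kW

W = 10·Wi·[P80^(−½) − F80^(−½)]
W = 10·14.3·(1/√426 − 1/√2679) = 10·14.3·(0.029130) = 4.1656 kWh/t
Mill draw = 4.1656 × 2298.0 = 9572.5 kW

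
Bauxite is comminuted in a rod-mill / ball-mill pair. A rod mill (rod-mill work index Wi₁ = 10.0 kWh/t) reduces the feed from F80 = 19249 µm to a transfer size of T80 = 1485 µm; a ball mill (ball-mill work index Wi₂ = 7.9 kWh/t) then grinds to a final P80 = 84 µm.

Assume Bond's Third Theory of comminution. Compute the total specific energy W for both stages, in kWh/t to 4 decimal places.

W = 10·Wi·[P80^(−½) − F80^(−½)]
Stage 1 (19249→1485 µm, Wi₁=10.0): W₁ = 10·10.0·(0.025950 − 0.007208) = 1.8742 kWh/t
Stage 2 (1485→84 µm, Wi₂=7.9): W₂ = 10·7.9·(0.109109 − 0.025950) = 6.5696 kWh/t
W = W₁ + W₂ = 1.8742 + 6.5696 = 8.4438 kWh/t

W = 8.4438 kWh/t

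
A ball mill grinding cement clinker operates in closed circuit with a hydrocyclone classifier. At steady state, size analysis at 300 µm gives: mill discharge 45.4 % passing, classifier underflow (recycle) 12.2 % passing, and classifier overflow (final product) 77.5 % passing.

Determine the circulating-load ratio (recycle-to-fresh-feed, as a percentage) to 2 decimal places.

Two-product formula at 300 µm:
d + r·d = r·u + o → r(d−u) = o−d
r = (77.5 − 45.4)/(45.4 − 12.2) = 32.1/33.2 = 0.9669
CL = 100·r = 96.69 %

CL = 96.69 %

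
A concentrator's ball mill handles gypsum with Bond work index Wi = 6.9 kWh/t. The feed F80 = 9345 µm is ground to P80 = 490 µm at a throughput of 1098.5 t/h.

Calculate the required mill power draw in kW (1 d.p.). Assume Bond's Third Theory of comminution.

W = 10 Wi (1/√P80 − 1/√F80)  [Bond]
W = 10·6.9·(1/√490 − 1/√9345) = 10·6.9·(0.034831) = 2.4033 kWh/t
P_mill = W·ṁ = 2.4033·1098.5 = 2640.1 kW

P = 2640.1 kW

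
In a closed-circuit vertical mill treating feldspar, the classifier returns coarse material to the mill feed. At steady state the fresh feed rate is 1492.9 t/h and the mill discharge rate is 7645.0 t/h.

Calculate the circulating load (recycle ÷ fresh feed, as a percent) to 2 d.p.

M = F + R at steady state, so:
R = M − F = 7645.0 − 1492.9 = 6152.1 t/h
CL = 100·R/F = 100·6152.1/1492.9 = 412.09 %

CL = 412.09 %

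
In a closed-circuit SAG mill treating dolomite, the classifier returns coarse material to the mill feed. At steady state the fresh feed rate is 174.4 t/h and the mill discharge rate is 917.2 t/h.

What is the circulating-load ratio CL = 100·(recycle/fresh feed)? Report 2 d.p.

Discharge = new feed + return, hence
R = M − F = 917.2 − 174.4 = 742.8 t/h
CL = 100·R/F = 100·742.8/174.4 = 425.92 %

CL = 425.92 %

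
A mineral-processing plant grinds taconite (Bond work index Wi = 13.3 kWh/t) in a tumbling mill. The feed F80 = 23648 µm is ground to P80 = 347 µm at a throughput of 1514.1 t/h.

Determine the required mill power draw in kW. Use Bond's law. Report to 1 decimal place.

W_Bond = 10·Wi·(1/√P₈₀ − 1/√F₈₀)
W = 10·13.3·(1/√347 − 1/√23648) = 10·13.3·(0.047180) = 6.2749 kWh/t
P_mill = W·ṁ = 6.2749·1514.1 = 9500.9 kW

P = 9500.9 kW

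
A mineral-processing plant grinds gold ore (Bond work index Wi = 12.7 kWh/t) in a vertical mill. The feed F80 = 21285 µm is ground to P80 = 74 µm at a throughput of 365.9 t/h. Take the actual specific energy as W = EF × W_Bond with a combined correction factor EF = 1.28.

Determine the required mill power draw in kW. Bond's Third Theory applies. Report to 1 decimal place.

P = 6506.8 kW

W_Bond = 10·Wi·(1/√P₈₀ − 1/√F₈₀)
W = 10·12.7·(1/√74 − 1/√21285) = 10·12.7·(0.109393) = 13.8930 kWh/t
Corrected W = EF·W_Bond = 1.28·13.8930 = 17.7830 kWh/t
P = W·T = 17.7830·365.9 = 6506.8 kW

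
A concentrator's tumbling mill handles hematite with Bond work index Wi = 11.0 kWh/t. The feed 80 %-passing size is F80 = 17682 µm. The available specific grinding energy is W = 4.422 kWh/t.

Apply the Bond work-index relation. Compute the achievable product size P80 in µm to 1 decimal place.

P80 = 439.1 µm

Bond:  W = 10 Wi (1/√P − 1/√F)
P80^-0.5 = F80^-0.5 + W/(10 Wi)
  = 4.4220/(10·11.0) + 1/√17682 = 0.040200 + 0.007520 = 0.047720
P80 = (1/0.047720)² = 20.9554² = 439.13 µm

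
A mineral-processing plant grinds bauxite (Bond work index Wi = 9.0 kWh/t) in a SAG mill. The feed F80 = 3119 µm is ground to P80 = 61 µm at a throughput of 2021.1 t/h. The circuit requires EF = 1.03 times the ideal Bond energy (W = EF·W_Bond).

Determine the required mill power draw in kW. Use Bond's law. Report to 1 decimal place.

W_Bond = 10·Wi·(1/√P₈₀ − 1/√F₈₀)
W = 10·9.0·(1/√61 − 1/√3119) = 10·9.0·(0.110131) = 9.9118 kWh/t
Apply correction: 9.9118 × 1.03 = 10.2092 kWh/t
Mill draw = 10.2092 × 2021.1 = 20633.7 kW

P = 20633.7 kW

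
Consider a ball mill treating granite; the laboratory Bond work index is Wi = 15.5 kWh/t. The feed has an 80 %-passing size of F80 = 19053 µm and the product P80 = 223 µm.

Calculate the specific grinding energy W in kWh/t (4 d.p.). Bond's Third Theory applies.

W = 10 Wi (P80^-0.5 − F80^-0.5)
1/√223 = 0.066965;  1/√19053 = 0.007245
W = 10·15.5·(0.066965 − 0.007245) = 9.2566 kWh/t

W = 9.2566 kWh/t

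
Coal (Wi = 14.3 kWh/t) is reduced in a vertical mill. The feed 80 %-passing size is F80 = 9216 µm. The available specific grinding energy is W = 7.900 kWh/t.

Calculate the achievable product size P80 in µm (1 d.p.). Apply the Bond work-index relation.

P80 = 231.9 µm

W = 10·Wi·[P80^(−½) − F80^(−½)]
1/√P80 = 1/√F80 + W/(10·Wi)
  = 7.9000/(10·14.3) + 1/√9216 = 0.055245 + 0.010417 = 0.065661
P80 = (1/0.065661)² = 15.2296² = 231.94 µm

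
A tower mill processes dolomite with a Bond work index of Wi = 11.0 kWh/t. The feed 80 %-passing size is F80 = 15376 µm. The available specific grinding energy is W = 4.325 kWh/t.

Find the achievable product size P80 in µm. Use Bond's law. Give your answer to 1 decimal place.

P80 = 445.4 µm

W = 10 Wi (1/√P80 − 1/√F80)  [Bond]
⇒ 1/√P80 = W/(10·Wi) + 1/√F80
  = 4.3250/(10·11.0) + 1/√15376 = 0.039318 + 0.008065 = 0.047383
P80 = (1/0.047383)² = 21.1048² = 445.41 µm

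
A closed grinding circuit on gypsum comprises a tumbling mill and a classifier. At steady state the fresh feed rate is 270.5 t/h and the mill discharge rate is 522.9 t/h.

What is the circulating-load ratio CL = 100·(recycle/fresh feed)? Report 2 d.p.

Mill node: discharge = fresh + recycle.
R = M − F = 522.9 − 270.5 = 252.4 t/h
CL = 100·R/F = 100·252.4/270.5 = 93.31 %

CL = 93.31 %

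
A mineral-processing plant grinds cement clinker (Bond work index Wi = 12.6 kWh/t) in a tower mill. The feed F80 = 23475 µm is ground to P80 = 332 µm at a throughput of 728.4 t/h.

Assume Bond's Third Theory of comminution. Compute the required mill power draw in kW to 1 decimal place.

P = 4438.0 kW

W_Bond = 10·Wi·(1/√P₈₀ − 1/√F₈₀)
W = 10·12.6·(1/√332 − 1/√23475) = 10·12.6·(0.048355) = 6.0928 kWh/t
Power = W × throughput = 6.0928 kWh/t × 728.4 t/h = 4438.0 kW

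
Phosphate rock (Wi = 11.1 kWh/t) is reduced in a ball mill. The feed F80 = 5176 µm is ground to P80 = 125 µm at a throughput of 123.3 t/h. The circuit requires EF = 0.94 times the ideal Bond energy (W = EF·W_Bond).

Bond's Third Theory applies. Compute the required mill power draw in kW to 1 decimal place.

Bond: W = 10·Wi·(1/√P80 − 1/√F80)
W = 10·11.1·(1/√125 − 1/√5176) = 10·11.1·(0.075543) = 8.3853 kWh/t
Corrected W = EF·W_Bond = 0.94·8.3853 = 7.8822 kWh/t
Power = W × throughput = 7.8822 kWh/t × 123.3 t/h = 971.9 kW

P = 971.9 kW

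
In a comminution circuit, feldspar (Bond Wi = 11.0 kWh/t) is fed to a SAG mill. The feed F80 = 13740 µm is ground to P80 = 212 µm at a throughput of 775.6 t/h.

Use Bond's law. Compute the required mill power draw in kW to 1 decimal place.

P = 5131.7 kW

Bond: W = 10·Wi·(1/√P80 − 1/√F80)
W = 10·11.0·(1/√212 − 1/√13740) = 10·11.0·(0.060149) = 6.6164 kWh/t
P = W·T = 6.6164·775.6 = 5131.7 kW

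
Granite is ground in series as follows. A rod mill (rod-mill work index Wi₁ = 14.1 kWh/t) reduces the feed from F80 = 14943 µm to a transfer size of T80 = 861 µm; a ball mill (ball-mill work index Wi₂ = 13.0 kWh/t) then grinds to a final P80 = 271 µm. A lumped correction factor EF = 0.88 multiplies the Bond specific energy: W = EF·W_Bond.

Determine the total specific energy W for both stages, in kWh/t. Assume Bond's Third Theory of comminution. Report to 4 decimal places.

W = 6.2642 kWh/t

W_Bond = 10·Wi·(1/√P₈₀ − 1/√F₈₀)
Stage 1 (14943→861 µm, Wi₁=14.1): W₁ = 10·14.1·(0.034080 − 0.008181) = 3.6518 kWh/t
Stage 2 (861→271 µm, Wi₂=13.0): W₂ = 10·13.0·(0.060746 − 0.034080) = 3.4665 kWh/t
W = W₁ + W₂ = 3.6518 + 3.4665 = 7.1184 kWh/t
Apply correction: 7.1184 × 0.88 = 6.2642 kWh/t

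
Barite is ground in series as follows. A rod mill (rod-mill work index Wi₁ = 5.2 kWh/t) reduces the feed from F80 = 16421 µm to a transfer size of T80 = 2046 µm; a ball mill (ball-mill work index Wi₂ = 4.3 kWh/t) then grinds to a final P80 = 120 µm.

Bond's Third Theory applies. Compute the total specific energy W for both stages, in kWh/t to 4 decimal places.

W = 10 Wi (1/√P80 − 1/√F80)  [Bond]
Stage 1 (16421→2046 µm, Wi₁=5.2): W₁ = 10·5.2·(0.022108 − 0.007804) = 0.7438 kWh/t
Stage 2 (2046→120 µm, Wi₂=4.3): W₂ = 10·4.3·(0.091287 − 0.022108) = 2.9747 kWh/t
W = W₁ + W₂ = 0.7438 + 2.9747 = 3.7185 kWh/t

W = 3.7185 kWh/t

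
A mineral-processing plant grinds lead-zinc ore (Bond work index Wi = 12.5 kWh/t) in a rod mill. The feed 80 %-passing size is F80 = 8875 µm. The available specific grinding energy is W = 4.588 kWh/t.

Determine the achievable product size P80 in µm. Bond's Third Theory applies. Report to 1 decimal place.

P80 = 446.6 µm

W = 10 Wi (1/√P80 − 1/√F80)  [Bond]
P80^-0.5 = F80^-0.5 + W/(10 Wi)
  = 4.5880/(10·12.5) + 1/√8875 = 0.036704 + 0.010615 = 0.047319
P80 = (1/0.047319)² = 21.1332² = 446.61 µm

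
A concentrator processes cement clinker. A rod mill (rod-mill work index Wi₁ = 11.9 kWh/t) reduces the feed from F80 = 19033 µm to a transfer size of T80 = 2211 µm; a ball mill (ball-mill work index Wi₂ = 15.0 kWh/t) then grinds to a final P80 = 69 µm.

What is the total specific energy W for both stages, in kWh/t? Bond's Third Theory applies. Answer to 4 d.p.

W = 10 Wi (P80^-0.5 − F80^-0.5)
Stage 1 (19033→2211 µm, Wi₁=11.9): W₁ = 10·11.9·(0.021267 − 0.007248) = 1.6682 kWh/t
Stage 2 (2211→69 µm, Wi₂=15.0): W₂ = 10·15.0·(0.120386 − 0.021267) = 14.8678 kWh/t
W = W₁ + W₂ = 1.6682 + 14.8678 = 16.5360 kWh/t

W = 16.5360 kWh/t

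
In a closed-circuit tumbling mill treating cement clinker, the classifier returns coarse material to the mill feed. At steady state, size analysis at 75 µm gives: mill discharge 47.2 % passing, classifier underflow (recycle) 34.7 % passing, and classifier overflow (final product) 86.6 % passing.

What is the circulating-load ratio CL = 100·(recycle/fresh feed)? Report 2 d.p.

Let r = R/F. Size balance at 75 µm:
(1+r)·d = r·u + o ⇒ r = (o−d)/(d−u)
r = (86.6 − 47.2)/(47.2 − 34.7) = 39.4/12.5 = 3.1520
CL = 100·r = 315.20 %

CL = 315.20 %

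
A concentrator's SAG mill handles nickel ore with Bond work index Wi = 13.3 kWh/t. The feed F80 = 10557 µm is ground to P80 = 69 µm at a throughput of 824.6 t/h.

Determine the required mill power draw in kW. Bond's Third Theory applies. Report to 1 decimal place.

P = 12135.5 kW

W = 10 Wi / √P80 − 10 Wi / √F80
W = 10·13.3·(1/√69 − 1/√10557) = 10·13.3·(0.110653) = 14.7169 kWh/t
Power = W × throughput = 14.7169 kWh/t × 824.6 t/h = 12135.5 kW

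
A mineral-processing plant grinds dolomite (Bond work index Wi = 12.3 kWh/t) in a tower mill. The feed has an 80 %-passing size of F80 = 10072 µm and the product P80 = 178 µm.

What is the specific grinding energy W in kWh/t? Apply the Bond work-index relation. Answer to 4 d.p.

W = 10·Wi·(P80^(-½) − F80^(-½))
1/√178 = 0.074953;  1/√10072 = 0.009964
W = 10·12.3·(0.074953 − 0.009964) = 7.9936 kWh/t

W = 7.9936 kWh/t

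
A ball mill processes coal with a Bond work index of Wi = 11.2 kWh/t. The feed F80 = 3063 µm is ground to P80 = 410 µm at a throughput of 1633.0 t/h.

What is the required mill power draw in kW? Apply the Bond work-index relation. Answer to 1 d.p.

P = 5727.9 kW

Bond:  W = 10 Wi (1/√P − 1/√F)
W = 10·11.2·(1/√410 − 1/√3063) = 10·11.2·(0.031318) = 3.5076 kWh/t
Power = W × throughput = 3.5076 kWh/t × 1633.0 t/h = 5727.9 kW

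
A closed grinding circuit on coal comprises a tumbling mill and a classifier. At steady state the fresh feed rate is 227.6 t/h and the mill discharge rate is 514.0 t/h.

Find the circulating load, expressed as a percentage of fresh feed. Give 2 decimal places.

Discharge = new feed + return, hence
R = M − F = 514.0 − 227.6 = 286.4 t/h
CL = 100·R/F = 100·286.4/227.6 = 125.83 %

CL = 125.83 %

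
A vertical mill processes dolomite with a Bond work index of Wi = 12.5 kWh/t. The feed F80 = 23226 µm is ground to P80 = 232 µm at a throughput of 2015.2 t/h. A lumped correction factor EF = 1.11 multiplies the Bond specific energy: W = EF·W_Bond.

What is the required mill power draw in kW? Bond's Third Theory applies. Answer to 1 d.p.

P = 16522.5 kW

Bond: W = 10·Wi·(1/√P80 − 1/√F80)
W = 10·12.5·(1/√232 − 1/√23226) = 10·12.5·(0.059092) = 7.3864 kWh/t
Corrected W = EF·W_Bond = 1.11·7.3864 = 8.1990 kWh/t
P = W·T = 8.1990·2015.2 = 16522.5 kW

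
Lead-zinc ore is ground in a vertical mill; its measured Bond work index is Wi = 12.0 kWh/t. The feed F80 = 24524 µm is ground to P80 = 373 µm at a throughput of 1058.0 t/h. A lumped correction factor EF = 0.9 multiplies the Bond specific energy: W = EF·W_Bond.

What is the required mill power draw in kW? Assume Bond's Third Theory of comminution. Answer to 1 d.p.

P = 5186.7 kW

Bond:  W = 10 Wi (1/√P − 1/√F)
W = 10·12.0·(1/√373 − 1/√24524) = 10·12.0·(0.045392) = 5.4471 kWh/t
Apply correction: 5.4471 × 0.9 = 4.9024 kWh/t
Power = W × throughput = 4.9024 kWh/t × 1058.0 t/h = 5186.7 kW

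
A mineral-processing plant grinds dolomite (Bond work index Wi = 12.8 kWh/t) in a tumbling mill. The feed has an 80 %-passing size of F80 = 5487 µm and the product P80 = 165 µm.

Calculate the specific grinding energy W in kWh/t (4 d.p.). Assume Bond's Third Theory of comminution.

W = 10 Wi (P80^-0.5 − F80^-0.5)
1/√165 = 0.077850;  1/√5487 = 0.013500
W = 10·12.8·(0.077850 − 0.013500) = 8.2368 kWh/t

W = 8.2368 kWh/t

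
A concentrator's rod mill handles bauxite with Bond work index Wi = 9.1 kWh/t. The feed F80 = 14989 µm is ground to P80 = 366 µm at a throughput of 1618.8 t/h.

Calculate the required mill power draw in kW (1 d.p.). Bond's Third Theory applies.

P = 6496.8 kW

W = 10·Wi·(P80^(-½) − F80^(-½))
W = 10·9.1·(1/√366 − 1/√14989) = 10·9.1·(0.044103) = 4.0134 kWh/t
Power = W × throughput = 4.0134 kWh/t × 1618.8 t/h = 6496.8 kW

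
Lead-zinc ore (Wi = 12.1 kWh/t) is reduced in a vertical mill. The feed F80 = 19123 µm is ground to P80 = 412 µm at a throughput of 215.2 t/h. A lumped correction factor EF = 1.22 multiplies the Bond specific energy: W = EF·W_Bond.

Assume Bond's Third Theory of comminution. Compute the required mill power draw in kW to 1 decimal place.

P = 1335.4 kW

W = 10 Wi (P80^-0.5 − F80^-0.5)
W = 10·12.1·(1/√412 − 1/√19123) = 10·12.1·(0.042035) = 5.0862 kWh/t
Apply correction: 5.0862 × 1.22 = 6.2052 kWh/t
Power = W × throughput = 6.2052 kWh/t × 215.2 t/h = 1335.4 kW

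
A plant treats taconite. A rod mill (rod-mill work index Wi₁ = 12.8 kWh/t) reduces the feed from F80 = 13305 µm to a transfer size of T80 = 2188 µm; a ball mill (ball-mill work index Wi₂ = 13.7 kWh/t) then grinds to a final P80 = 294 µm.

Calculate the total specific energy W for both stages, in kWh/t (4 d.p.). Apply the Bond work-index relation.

W = 6.6879 kWh/t

Bond:  W = 10 Wi (1/√P − 1/√F)
Stage 1 (13305→2188 µm, Wi₁=12.8): W₁ = 10·12.8·(0.021378 − 0.008669) = 1.6268 kWh/t
Stage 2 (2188→294 µm, Wi₂=13.7): W₂ = 10·13.7·(0.058321 − 0.021378) = 5.0612 kWh/t
W = W₁ + W₂ = 1.6268 + 5.0612 = 6.6879 kWh/t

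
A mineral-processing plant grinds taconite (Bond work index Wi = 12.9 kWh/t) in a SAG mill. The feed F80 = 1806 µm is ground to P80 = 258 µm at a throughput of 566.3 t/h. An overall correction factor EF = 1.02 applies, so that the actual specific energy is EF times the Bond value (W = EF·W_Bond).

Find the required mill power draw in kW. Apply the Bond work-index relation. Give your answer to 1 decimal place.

P = 2885.6 kW

W = 10·Wi·(P80^(-½) − F80^(-½))
W = 10·12.9·(1/√258 − 1/√1806) = 10·12.9·(0.038726) = 4.9957 kWh/t
W_actual = 1.02 × 4.9957 = 5.0956 kWh/t
Power = W × throughput = 5.0956 kWh/t × 566.3 t/h = 2885.6 kW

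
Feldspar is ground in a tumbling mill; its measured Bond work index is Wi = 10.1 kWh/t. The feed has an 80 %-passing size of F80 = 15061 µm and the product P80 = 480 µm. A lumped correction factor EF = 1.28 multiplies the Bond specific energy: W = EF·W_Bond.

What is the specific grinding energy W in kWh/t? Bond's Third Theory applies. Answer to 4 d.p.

W = 10 Wi (1/√P80 − 1/√F80)  [Bond]
1/√480 = 0.045644;  1/√15061 = 0.008148
W = 10·10.1·(0.045644 − 0.008148) = 3.7870 kWh/t
With EF = 1.28: W = 3.7870·1.28 = 4.8474 kWh/t

W = 4.8474 kWh/t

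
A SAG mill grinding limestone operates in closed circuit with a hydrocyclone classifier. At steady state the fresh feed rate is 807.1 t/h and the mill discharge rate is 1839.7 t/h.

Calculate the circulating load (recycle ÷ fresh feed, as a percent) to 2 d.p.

Mill node: discharge = fresh + recycle.
R = M − F = 1839.7 − 807.1 = 1032.6 t/h
CL = 100·R/F = 100·1032.6/807.1 = 127.94 %

CL = 127.94 %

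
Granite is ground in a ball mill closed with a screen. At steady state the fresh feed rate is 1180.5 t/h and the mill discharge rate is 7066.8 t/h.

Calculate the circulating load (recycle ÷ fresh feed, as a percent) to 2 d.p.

CL = 498.63 %

M = F + R at steady state, so:
R = M − F = 7066.8 − 1180.5 = 5886.3 t/h
CL = 100·R/F = 100·5886.3/1180.5 = 498.63 %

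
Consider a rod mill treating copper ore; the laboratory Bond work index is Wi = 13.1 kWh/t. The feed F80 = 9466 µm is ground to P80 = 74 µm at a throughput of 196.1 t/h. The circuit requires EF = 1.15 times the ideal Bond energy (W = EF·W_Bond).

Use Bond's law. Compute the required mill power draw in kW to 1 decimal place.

P = 3130.6 kW

W = 10·Wi·(P80^(-½) − F80^(-½))
W = 10·13.1·(1/√74 − 1/√9466) = 10·13.1·(0.105969) = 13.8820 kWh/t
W_actual = 1.15 × 13.8820 = 15.9643 kWh/t
P = W·T = 15.9643·196.1 = 3130.6 kW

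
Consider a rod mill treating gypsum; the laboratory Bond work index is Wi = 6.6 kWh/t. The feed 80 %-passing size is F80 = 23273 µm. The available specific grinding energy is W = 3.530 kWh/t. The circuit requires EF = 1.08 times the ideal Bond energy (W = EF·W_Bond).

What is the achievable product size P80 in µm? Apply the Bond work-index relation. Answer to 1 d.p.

P80 = 318.0 µm

W_Bond = 10·Wi·(1/√P₈₀ − 1/√F₈₀)
W_Bond = W / EF = 3.530 / 1.08 = 3.2685 kWh/t
P80^(−½) = W_Bond/(10 Wi) + F80^(−½)
  = 3.2685/(10·6.6) + 1/√23273 = 0.049523 + 0.006555 = 0.056078
P80 = (1/0.056078)² = 17.8323² = 317.99 µm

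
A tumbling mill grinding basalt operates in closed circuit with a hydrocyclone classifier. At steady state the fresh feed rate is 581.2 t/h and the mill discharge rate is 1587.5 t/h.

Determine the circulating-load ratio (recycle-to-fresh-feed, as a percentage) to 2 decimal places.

Mill node: discharge = fresh + recycle.
R = M − F = 1587.5 − 581.2 = 1006.3 t/h
CL = 100·R/F = 100·1006.3/581.2 = 173.14 %

CL = 173.14 %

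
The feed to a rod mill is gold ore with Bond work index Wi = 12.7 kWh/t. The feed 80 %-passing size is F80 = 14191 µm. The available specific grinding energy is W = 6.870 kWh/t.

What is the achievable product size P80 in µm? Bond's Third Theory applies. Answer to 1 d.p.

Bond: W = 10·Wi·(1/√P80 − 1/√F80)
⇒ 1/√P80 = W/(10 Wi) + 1/√F80
  = 6.8700/(10·12.7) + 1/√14191 = 0.054094 + 0.008394 = 0.062489
P80 = (1/0.062489)² = 16.0028² = 256.09 µm

P80 = 256.1 µm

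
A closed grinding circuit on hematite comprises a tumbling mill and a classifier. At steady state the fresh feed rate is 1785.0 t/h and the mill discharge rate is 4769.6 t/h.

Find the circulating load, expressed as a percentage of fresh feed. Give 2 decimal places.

M = F + R at steady state, so:
R = M − F = 4769.6 − 1785.0 = 2984.6 t/h
CL = 100·R/F = 100·2984.6/1785.0 = 167.20 %

CL = 167.20 %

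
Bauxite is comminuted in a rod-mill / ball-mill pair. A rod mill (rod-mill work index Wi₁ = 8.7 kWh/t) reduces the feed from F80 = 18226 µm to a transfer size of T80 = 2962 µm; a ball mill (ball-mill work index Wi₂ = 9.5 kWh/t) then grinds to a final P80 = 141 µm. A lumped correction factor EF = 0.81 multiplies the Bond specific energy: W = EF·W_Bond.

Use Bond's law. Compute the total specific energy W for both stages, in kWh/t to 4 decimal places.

W = 10 Wi (P80^-0.5 − F80^-0.5)
Stage 1 (18226→2962 µm, Wi₁=8.7): W₁ = 10·8.7·(0.018374 − 0.007407) = 0.9541 kWh/t
Stage 2 (2962→141 µm, Wi₂=9.5): W₂ = 10·9.5·(0.084215 − 0.018374) = 6.2549 kWh/t
W = W₁ + W₂ = 0.9541 + 6.2549 = 7.2090 kWh/t
Corrected W = EF·W_Bond = 0.81·7.2090 = 5.8393 kWh/t

W = 5.8393 kWh/t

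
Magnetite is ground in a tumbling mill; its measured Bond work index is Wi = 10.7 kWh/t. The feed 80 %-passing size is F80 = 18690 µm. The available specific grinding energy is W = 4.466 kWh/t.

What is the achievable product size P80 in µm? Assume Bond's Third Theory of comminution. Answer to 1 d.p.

P80 = 415.6 µm

W = 10 Wi (1/√P80 − 1/√F80)  [Bond]
P80^(−½) = W/(10 Wi) + F80^(−½)
  = 4.4660/(10·10.7) + 1/√18690 = 0.041738 + 0.007315 = 0.049053
P80 = (1/0.049053)² = 20.3861² = 415.59 µm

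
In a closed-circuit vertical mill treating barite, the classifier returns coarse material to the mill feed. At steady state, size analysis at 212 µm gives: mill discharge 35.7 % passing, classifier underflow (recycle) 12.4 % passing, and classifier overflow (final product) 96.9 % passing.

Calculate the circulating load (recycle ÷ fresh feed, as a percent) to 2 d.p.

Classifier node, passing 212 µm:
Fd + Rd = Ru + Fo ⇒ R/F = (o−d)/(d−u)
r = (96.9 − 35.7)/(35.7 − 12.4) = 61.2/23.3 = 2.6266
CL = 100·r = 262.66 %

CL = 262.66 %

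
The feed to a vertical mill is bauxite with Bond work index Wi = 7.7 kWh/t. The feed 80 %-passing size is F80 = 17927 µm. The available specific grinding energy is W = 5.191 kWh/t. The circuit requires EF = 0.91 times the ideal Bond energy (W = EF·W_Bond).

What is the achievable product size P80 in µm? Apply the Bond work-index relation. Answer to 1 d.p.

W = 10·Wi·[P80^(−½) − F80^(−½)]
W_Bond = W / EF = 5.191 / 0.91 = 5.7044 kWh/t
P80^(−½) = W_Bond/(10 Wi) + F80^(−½)
  = 5.7044/(10·7.7) + 1/√17927 = 0.074083 + 0.007469 = 0.081552
P80 = (1/0.081552)² = 12.2621² = 150.36 µm

P80 = 150.4 µm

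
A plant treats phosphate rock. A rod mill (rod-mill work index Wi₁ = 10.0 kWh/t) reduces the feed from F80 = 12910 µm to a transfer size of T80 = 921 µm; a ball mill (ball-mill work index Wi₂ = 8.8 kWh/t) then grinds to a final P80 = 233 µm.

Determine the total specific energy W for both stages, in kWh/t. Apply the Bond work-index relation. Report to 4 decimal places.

W = 5.2804 kWh/t

Bond:  W = 10 Wi (1/√P − 1/√F)
Stage 1 (12910→921 µm, Wi₁=10.0): W₁ = 10·10.0·(0.032951 − 0.008801) = 2.4150 kWh/t
Stage 2 (921→233 µm, Wi₂=8.8): W₂ = 10·8.8·(0.065512 − 0.032951) = 2.8654 kWh/t
W = W₁ + W₂ = 2.4150 + 2.8654 = 5.2804 kWh/t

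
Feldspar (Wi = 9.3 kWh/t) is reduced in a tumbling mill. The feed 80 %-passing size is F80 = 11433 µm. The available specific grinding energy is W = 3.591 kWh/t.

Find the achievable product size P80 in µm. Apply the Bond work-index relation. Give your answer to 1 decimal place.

P80 = 434.7 µm

Bond: W = 10·Wi·(1/√P80 − 1/√F80)
P80^(−½) = W/(10 Wi) + F80^(−½)
  = 3.5910/(10·9.3) + 1/√11433 = 0.038613 + 0.009352 = 0.047965
P80 = (1/0.047965)² = 20.8484² = 434.66 µm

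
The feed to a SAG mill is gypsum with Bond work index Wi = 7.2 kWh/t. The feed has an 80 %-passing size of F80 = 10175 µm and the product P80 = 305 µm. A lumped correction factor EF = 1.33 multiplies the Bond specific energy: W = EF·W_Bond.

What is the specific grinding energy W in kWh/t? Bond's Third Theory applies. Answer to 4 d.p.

W_Bond = 10·Wi·(1/√P₈₀ − 1/√F₈₀)
1/√305 = 0.057260;  1/√10175 = 0.009914
W = 10·7.2·(0.057260 − 0.009914) = 3.4089 kWh/t
Apply correction: 3.4089 × 1.33 = 4.5339 kWh/t

W = 4.5339 kWh/t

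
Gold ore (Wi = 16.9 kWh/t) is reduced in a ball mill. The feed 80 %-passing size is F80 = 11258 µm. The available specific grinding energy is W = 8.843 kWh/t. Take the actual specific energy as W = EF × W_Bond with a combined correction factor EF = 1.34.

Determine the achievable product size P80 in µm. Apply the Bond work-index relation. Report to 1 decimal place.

P80 = 425.6 µm

W = 10 Wi (1/√P80 − 1/√F80)  [Bond]
W_Bond = W / EF = 8.843 / 1.34 = 6.5993 kWh/t
⇒ 1/√P80 = W_Bond/(10·Wi) + 1/√F80
  = 6.5993/(10·16.9) + 1/√11258 = 0.039049 + 0.009425 = 0.048474
P80 = (1/0.048474)² = 20.6298² = 425.59 µm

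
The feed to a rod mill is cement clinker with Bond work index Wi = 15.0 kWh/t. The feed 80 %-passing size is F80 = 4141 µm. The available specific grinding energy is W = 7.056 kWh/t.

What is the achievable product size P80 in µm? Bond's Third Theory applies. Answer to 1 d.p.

W = 10·Wi·(P80^(-½) − F80^(-½))
⇒ 1/√P80 = W/(10·Wi) + 1/√F80
  = 7.0560/(10·15.0) + 1/√4141 = 0.047040 + 0.015540 = 0.062580
P80 = (1/0.062580)² = 15.9796² = 255.35 µm

P80 = 255.3 µm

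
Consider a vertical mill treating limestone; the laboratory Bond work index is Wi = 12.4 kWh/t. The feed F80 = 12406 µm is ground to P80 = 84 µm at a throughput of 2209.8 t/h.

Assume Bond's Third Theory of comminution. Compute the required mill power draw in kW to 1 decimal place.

W = 10 Wi / √P80 − 10 Wi / √F80
W = 10·12.4·(1/√84 − 1/√12406) = 10·12.4·(0.100131) = 12.4162 kWh/t
Power = W × throughput = 12.4162 kWh/t × 2209.8 t/h = 27437.4 kW

P = 27437.4 kW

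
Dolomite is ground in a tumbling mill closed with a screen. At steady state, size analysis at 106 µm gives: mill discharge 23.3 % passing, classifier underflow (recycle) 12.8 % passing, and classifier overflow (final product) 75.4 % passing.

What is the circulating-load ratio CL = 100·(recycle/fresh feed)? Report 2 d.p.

CL = 496.19 %

Balance %-passing 106 µm (r = R/F):
(1+r)·d = r·u + o ⇒ r = (o−d)/(d−u)
r = (75.4 − 23.3)/(23.3 − 12.8) = 52.1/10.5 = 4.9619
CL = 100·r = 496.19 %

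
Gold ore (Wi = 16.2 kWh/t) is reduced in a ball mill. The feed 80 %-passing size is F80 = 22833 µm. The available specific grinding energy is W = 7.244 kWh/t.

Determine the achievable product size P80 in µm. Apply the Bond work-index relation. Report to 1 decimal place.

Bond: W = 10·Wi·(1/√P80 − 1/√F80)
P80^(−½) = W/(10 Wi) + F80^(−½)
  = 7.2440/(10·16.2) + 1/√22833 = 0.044716 + 0.006618 = 0.051334
P80 = (1/0.051334)² = 19.4803² = 379.48 µm

P80 = 379.5 µm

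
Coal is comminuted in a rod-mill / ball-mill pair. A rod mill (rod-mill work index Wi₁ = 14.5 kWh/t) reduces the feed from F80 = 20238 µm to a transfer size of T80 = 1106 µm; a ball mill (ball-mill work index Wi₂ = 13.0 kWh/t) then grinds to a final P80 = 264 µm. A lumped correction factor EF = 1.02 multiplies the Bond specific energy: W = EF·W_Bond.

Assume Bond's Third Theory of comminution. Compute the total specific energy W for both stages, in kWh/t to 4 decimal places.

W = 7.5814 kWh/t

W = 10·Wi·(P80^(-½) − F80^(-½))
Stage 1 (20238→1106 µm, Wi₁=14.5): W₁ = 10·14.5·(0.030069 − 0.007029) = 3.3408 kWh/t
Stage 2 (1106→264 µm, Wi₂=13.0): W₂ = 10·13.0·(0.061546 − 0.030069) = 4.0919 kWh/t
W = W₁ + W₂ = 3.3408 + 4.0919 = 7.4327 kWh/t
Corrected W = EF·W_Bond = 1.02·7.4327 = 7.5814 kWh/t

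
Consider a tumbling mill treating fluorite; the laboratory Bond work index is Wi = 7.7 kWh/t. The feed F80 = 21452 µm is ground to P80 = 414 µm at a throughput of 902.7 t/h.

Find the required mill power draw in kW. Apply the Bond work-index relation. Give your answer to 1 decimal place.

P = 2941.6 kW

Bond: W = 10·Wi·(1/√P80 − 1/√F80)
W = 10·7.7·(1/√414 − 1/√21452) = 10·7.7·(0.042320) = 3.2586 kWh/t
P_mill = W·ṁ = 3.2586·902.7 = 2941.6 kW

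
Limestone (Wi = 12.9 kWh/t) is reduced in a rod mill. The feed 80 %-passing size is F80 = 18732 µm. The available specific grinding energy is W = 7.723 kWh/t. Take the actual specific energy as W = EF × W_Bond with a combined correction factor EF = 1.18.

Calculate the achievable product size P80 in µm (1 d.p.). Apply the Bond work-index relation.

W = 10 Wi (1/√P80 − 1/√F80)  [Bond]
W_Bond = W / EF = 7.723 / 1.18 = 6.5449 kWh/t
⇒ 1/√P80 = W_Bond/(10·Wi) + 1/√F80
  = 6.5449/(10·12.9) + 1/√18732 = 0.050736 + 0.007306 = 0.058042
P80 = (1/0.058042)² = 17.2288² = 296.83 µm

P80 = 296.8 µm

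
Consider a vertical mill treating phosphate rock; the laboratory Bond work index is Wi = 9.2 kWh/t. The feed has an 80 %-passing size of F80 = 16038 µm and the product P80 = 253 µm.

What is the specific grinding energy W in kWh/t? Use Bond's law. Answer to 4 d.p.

W = 5.0575 kWh/t

W_Bond = 10·Wi·(1/√P₈₀ − 1/√F₈₀)
1/√253 = 0.062869;  1/√16038 = 0.007896
W = 10·9.2·(0.062869 − 0.007896) = 5.0575 kWh/t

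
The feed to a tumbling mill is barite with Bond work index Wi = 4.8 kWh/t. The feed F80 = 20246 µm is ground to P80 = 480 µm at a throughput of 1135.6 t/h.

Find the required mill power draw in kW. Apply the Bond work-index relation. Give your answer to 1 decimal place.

P = 2104.9 kW

Bond:  W = 10 Wi (1/√P − 1/√F)
W = 10·4.8·(1/√480 − 1/√20246) = 10·4.8·(0.038616) = 1.8535 kWh/t
Mill draw = 1.8535 × 1135.6 = 2104.9 kW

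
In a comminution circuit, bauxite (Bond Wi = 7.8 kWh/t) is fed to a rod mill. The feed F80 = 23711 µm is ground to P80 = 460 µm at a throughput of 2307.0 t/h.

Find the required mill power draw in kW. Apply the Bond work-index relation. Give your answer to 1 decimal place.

P = 7221.4 kW

W = 10 Wi (1/√P80 − 1/√F80)  [Bond]
W = 10·7.8·(1/√460 − 1/√23711) = 10·7.8·(0.040131) = 3.1302 kWh/t
Mill draw = 3.1302 × 2307.0 = 7221.4 kW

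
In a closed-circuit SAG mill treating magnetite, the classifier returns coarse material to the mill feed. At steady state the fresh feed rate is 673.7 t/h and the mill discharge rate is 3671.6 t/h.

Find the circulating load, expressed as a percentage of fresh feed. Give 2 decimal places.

Discharge = new feed + return, hence
R = M − F = 3671.6 − 673.7 = 2997.9 t/h
CL = 100·R/F = 100·2997.9/673.7 = 444.99 %

CL = 444.99 %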